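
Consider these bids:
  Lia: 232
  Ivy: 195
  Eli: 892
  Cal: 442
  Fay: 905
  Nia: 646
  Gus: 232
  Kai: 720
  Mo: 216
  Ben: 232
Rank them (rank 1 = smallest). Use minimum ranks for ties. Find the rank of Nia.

Sorted (ascending): 195, 216, 232, 232, 232, 442, 646, 720, 892, 905
The 3 values of 232 occupy positions 3–5 → each gets rank 3.
Nia has value 646 → rank 7.

7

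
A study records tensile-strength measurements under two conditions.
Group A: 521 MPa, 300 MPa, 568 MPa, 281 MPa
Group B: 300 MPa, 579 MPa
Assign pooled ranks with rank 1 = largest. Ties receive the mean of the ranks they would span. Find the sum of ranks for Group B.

Sorted (descending): 579, 568, 521, 300, 300, 281
The 2 values of 300 occupy positions 4–5 → average rank (4+5)/2 = 4.5.
Group B values → pooled ranks: 300→4.5, 579→1
Rank sum = 4.5 + 1 = 5.5

5.5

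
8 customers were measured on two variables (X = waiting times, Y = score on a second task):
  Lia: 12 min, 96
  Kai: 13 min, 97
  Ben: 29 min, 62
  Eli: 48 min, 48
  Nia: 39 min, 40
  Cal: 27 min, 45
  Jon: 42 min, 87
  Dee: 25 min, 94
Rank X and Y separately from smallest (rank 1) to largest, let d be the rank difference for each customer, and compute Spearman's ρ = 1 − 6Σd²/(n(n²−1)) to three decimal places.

Ranks of variable 1: 1, 2, 5, 8, 6, 4, 7, 3
Ranks of variable 2: 7, 8, 4, 3, 1, 2, 5, 6
d = r₁ − r₂: -6, -6, 1, 5, 5, 2, 2, -3
d²: 36, 36, 1, 25, 25, 4, 4, 9; Σd² = 140
ρ = 1 − 6·140/(8·63) = 1 − 840/504 = -0.667

-0.667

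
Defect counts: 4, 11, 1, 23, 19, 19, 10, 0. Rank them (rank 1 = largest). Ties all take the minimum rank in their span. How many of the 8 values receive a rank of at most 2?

Sorted (descending): 23, 19, 19, 11, 10, 4, 1, 0
The 2 values of 19 occupy positions 2–3 → each gets rank 2.
Ranks ≤ 2: {1, 2, 2} → 3 values.

3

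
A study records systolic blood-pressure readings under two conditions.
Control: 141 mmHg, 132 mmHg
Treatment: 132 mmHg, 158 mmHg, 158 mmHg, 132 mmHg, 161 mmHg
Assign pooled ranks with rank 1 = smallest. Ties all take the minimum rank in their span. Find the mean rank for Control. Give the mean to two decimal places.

2.50

Sorted (ascending): 132, 132, 132, 141, 158, 158, 161
The 3 values of 132 occupy positions 1–3 → each gets rank 1.
The 2 values of 158 occupy positions 5–6 → each gets rank 5.
Control values → pooled ranks: 141→4, 132→1
Mean rank = (4 + 1) / 2 = 2.50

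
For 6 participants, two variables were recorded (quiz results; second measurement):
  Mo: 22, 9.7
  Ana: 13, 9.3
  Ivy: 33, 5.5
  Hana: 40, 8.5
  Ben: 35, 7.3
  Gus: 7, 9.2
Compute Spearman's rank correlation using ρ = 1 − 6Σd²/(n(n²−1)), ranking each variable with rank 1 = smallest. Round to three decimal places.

-0.543

Ranks of variable 1: 3, 2, 4, 6, 5, 1
Ranks of variable 2: 6, 5, 1, 3, 2, 4
d = r₁ − r₂: -3, -3, 3, 3, 3, -3
d²: 9, 9, 9, 9, 9, 9; Σd² = 54
ρ = 1 − 6·54/(6·35) = 1 − 324/210 = -0.543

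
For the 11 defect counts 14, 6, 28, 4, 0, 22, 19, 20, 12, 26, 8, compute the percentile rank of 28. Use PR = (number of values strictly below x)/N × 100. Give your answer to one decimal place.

N = 11.
Strictly below 28: 10. Equal to 28: 1.
PR = 10/11 × 100 = 90.9

90.9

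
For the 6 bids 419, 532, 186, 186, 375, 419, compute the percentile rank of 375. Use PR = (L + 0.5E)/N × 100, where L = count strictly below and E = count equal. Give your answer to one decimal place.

N = 6.
Strictly below 375: 2. Equal to 375: 1.
PR = (2 + 0.5·1)/6 × 100 = 41.7

41.7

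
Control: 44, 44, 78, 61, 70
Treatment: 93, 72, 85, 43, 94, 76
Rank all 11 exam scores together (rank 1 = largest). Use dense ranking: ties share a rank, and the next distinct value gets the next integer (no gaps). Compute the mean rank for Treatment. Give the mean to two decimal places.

4.50

Sorted (descending): 94, 93, 85, 78, 76, 72, 70, 61, 44, 44, 43
The 2 values of 44 share dense rank 9.
Remaining distinct values take the next consecutive integers.
Treatment values → pooled ranks: 93→2, 72→6, 85→3, 43→10, 94→1, 76→5
Mean rank = (2 + 6 + 3 + 10 + 1 + 5) / 6 = 4.50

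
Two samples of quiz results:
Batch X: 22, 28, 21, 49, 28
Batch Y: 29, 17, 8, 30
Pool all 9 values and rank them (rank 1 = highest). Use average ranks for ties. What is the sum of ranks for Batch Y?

22

Sorted (descending): 49, 30, 29, 28, 28, 22, 21, 17, 8
The 2 values of 28 occupy positions 4–5 → average rank (4+5)/2 = 4.5.
Batch Y values → pooled ranks: 29→3, 17→8, 8→9, 30→2
Rank sum = 3 + 8 + 9 + 2 = 22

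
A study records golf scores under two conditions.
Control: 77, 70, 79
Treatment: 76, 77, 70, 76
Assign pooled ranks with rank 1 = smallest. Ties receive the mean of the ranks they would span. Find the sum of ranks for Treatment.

Sorted (ascending): 70, 70, 76, 76, 77, 77, 79
The 2 values of 70 occupy positions 1–2 → average rank (1+2)/2 = 1.5.
The 2 values of 76 occupy positions 3–4 → average rank (3+4)/2 = 3.5.
The 2 values of 77 occupy positions 5–6 → average rank (5+6)/2 = 5.5.
Treatment values → pooled ranks: 76→3.5, 77→5.5, 70→1.5, 76→3.5
Rank sum = 3.5 + 5.5 + 1.5 + 3.5 = 14

14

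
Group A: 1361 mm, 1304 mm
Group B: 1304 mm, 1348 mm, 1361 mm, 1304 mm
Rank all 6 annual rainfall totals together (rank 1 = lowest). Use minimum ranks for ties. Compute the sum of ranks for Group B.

11

Sorted (ascending): 1304, 1304, 1304, 1348, 1361, 1361
The 3 values of 1304 occupy positions 1–3 → each gets rank 1.
The 2 values of 1361 occupy positions 5–6 → each gets rank 5.
Group B values → pooled ranks: 1304→1, 1348→4, 1361→5, 1304→1
Rank sum = 1 + 4 + 5 + 1 = 11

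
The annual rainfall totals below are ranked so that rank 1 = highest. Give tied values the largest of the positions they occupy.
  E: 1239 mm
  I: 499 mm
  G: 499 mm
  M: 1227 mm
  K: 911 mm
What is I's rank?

5

Sorted (descending): 1239, 1227, 911, 499, 499
The 2 values of 499 occupy positions 4–5 → each gets rank 5.
I has value 499 mm → rank 5.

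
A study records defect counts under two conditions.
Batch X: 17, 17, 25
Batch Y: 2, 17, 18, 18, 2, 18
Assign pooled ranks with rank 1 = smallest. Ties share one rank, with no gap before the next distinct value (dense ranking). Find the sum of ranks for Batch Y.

Sorted (ascending): 2, 2, 17, 17, 17, 18, 18, 18, 25
The 2 values of 2 share dense rank 1.
The 3 values of 17 share dense rank 2.
The 3 values of 18 share dense rank 3.
Remaining distinct values take the next consecutive integers.
Batch Y values → pooled ranks: 2→1, 17→2, 18→3, 18→3, 2→1, 18→3
Rank sum = 1 + 2 + 3 + 3 + 1 + 3 = 13

13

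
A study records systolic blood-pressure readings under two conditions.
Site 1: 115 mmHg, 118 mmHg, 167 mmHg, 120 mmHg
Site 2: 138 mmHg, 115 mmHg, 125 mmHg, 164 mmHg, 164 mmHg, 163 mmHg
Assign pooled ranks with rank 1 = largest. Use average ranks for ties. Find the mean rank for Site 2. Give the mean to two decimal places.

Sorted (descending): 167, 164, 164, 163, 138, 125, 120, 118, 115, 115
The 2 values of 164 occupy positions 2–3 → average rank (2+3)/2 = 2.5.
The 2 values of 115 occupy positions 9–10 → average rank (9+10)/2 = 9.5.
Site 2 values → pooled ranks: 138→5, 115→9.5, 125→6, 164→2.5, 164→2.5, 163→4
Mean rank = (5 + 9.5 + 6 + 2.5 + 2.5 + 4) / 6 = 4.92

4.92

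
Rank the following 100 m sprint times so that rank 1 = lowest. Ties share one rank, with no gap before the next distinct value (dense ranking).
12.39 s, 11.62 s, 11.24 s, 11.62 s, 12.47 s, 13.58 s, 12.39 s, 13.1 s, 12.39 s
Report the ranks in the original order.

3, 2, 1, 2, 4, 6, 3, 5, 3

Sorted (ascending): 11.24, 11.62, 11.62, 12.39, 12.39, 12.39, 12.47, 13.1, 13.58
The 2 values of 11.62 share dense rank 2.
The 3 values of 12.39 share dense rank 3.
Remaining distinct values take the next consecutive integers.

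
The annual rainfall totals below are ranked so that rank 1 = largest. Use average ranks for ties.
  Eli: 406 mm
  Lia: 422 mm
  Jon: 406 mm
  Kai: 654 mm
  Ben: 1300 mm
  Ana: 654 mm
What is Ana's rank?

Sorted (descending): 1300, 654, 654, 422, 406, 406
The 2 values of 654 occupy positions 2–3 → average rank (2+3)/2 = 2.5.
The 2 values of 406 occupy positions 5–6 → average rank (5+6)/2 = 5.5.
Ana has value 654 mm → rank 2.5.

2.5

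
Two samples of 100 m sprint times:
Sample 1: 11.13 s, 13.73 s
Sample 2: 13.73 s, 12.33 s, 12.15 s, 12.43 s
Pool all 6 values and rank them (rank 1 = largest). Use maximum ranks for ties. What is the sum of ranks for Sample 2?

14

Sorted (descending): 13.73, 13.73, 12.43, 12.33, 12.15, 11.13
The 2 values of 13.73 occupy positions 1–2 → each gets rank 2.
Sample 2 values → pooled ranks: 13.73→2, 12.33→4, 12.15→5, 12.43→3
Rank sum = 2 + 4 + 5 + 3 = 14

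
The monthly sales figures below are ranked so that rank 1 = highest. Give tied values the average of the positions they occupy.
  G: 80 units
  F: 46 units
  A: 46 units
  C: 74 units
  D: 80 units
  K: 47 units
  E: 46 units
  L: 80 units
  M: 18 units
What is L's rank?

2

Sorted (descending): 80, 80, 80, 74, 47, 46, 46, 46, 18
The 3 values of 80 occupy positions 1–3 → average rank 2.
The 3 values of 46 occupy positions 6–8 → average rank 7.
L has value 80 units → rank 2.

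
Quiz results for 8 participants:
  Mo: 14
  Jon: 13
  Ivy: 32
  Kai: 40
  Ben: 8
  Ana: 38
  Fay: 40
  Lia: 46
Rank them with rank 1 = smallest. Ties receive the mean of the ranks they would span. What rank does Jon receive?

2

Sorted (ascending): 8, 13, 14, 32, 38, 40, 40, 46
The 2 values of 40 occupy positions 6–7 → average rank (6+7)/2 = 6.5.
Jon has value 13 → rank 2.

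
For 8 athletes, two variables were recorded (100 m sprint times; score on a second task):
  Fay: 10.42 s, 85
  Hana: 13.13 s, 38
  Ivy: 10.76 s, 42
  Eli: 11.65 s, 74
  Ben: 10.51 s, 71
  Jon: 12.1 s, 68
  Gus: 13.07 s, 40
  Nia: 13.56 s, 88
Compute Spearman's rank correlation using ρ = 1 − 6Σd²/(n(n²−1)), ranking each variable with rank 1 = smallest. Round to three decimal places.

-0.214

Ranks of variable 1: 1, 7, 3, 4, 2, 5, 6, 8
Ranks of variable 2: 7, 1, 3, 6, 5, 4, 2, 8
d = r₁ − r₂: -6, 6, 0, -2, -3, 1, 4, 0
d²: 36, 36, 0, 4, 9, 1, 16, 0; Σd² = 102
ρ = 1 − 6·102/(8·63) = 1 − 612/504 = -0.214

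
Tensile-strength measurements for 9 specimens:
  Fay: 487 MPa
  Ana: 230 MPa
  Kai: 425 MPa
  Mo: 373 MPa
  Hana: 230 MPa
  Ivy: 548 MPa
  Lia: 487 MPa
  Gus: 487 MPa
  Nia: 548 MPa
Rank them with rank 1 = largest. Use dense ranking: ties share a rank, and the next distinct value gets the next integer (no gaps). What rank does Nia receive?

Sorted (descending): 548, 548, 487, 487, 487, 425, 373, 230, 230
The 2 values of 548 share dense rank 1.
The 3 values of 487 share dense rank 2.
The 2 values of 230 share dense rank 5.
Remaining distinct values take the next consecutive integers.
Nia has value 548 MPa → rank 1.

1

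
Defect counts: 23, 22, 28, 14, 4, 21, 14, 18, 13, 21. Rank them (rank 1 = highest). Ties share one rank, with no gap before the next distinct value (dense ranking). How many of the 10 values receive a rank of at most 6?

Sorted (descending): 28, 23, 22, 21, 21, 18, 14, 14, 13, 4
The 2 values of 21 share dense rank 4.
The 2 values of 14 share dense rank 6.
Remaining distinct values take the next consecutive integers.
Ranks ≤ 6: {1, 2, 3, 4, 4, 5, 6, 6} → 8 values.

8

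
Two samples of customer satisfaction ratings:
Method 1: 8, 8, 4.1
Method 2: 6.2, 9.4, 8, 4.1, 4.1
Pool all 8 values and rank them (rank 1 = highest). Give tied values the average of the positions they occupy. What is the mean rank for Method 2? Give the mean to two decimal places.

4.60

Sorted (descending): 9.4, 8, 8, 8, 6.2, 4.1, 4.1, 4.1
The 3 values of 8 occupy positions 2–4 → average rank 3.
The 3 values of 4.1 occupy positions 6–8 → average rank 7.
Method 2 values → pooled ranks: 6.2→5, 9.4→1, 8→3, 4.1→7, 4.1→7
Mean rank = (5 + 1 + 3 + 7 + 7) / 5 = 4.60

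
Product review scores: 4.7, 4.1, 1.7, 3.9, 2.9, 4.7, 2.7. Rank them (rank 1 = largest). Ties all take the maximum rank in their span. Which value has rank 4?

Sorted (descending): 4.7, 4.7, 4.1, 3.9, 2.9, 2.7, 1.7
The 2 values of 4.7 occupy positions 1–2 → each gets rank 2.
Rank 4 → value 3.9.

3.9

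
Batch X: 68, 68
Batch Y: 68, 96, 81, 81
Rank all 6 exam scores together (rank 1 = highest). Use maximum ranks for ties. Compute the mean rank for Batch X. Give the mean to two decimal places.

6.00

Sorted (descending): 96, 81, 81, 68, 68, 68
The 2 values of 81 occupy positions 2–3 → each gets rank 3.
The 3 values of 68 occupy positions 4–6 → each gets rank 6.
Batch X values → pooled ranks: 68→6, 68→6
Mean rank = (6 + 6) / 2 = 6.00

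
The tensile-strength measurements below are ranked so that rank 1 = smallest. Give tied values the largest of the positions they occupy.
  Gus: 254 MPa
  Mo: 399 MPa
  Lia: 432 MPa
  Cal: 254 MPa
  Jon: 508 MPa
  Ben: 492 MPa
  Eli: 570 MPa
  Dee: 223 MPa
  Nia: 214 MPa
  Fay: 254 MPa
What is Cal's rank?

Sorted (ascending): 214, 223, 254, 254, 254, 399, 432, 492, 508, 570
The 3 values of 254 occupy positions 3–5 → each gets rank 5.
Cal has value 254 MPa → rank 5.

5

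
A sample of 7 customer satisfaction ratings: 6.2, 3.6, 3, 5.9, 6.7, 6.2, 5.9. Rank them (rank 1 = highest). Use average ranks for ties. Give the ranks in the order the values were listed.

2.5, 6, 7, 4.5, 1, 2.5, 4.5

Sorted (descending): 6.7, 6.2, 6.2, 5.9, 5.9, 3.6, 3
The 2 values of 6.2 occupy positions 2–3 → average rank (2+3)/2 = 2.5.
The 2 values of 5.9 occupy positions 4–5 → average rank (4+5)/2 = 4.5.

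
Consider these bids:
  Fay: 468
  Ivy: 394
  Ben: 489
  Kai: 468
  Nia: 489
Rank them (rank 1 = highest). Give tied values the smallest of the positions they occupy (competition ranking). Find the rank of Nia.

Sorted (descending): 489, 489, 468, 468, 394
The 2 values of 489 occupy positions 1–2 → each gets rank 1.
The 2 values of 468 occupy positions 3–4 → each gets rank 3.
Nia has value 489 → rank 1.

1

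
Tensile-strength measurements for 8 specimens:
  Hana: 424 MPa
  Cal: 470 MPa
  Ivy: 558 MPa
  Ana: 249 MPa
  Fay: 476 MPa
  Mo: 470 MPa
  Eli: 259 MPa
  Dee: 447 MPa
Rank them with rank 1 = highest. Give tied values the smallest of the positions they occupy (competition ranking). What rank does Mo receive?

3

Sorted (descending): 558, 476, 470, 470, 447, 424, 259, 249
The 2 values of 470 occupy positions 3–4 → each gets rank 3.
Mo has value 470 MPa → rank 3.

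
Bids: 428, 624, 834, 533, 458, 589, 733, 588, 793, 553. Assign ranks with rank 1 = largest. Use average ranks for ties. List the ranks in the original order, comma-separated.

Sorted (descending): 834, 793, 733, 624, 589, 588, 553, 533, 458, 428
No ties — each value takes its position as its rank.

10, 4, 1, 8, 9, 5, 3, 6, 2, 7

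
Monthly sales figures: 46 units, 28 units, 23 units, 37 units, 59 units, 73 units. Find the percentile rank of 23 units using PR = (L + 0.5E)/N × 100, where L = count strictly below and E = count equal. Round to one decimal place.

8.3

N = 6.
Strictly below 23: 0. Equal to 23: 1.
PR = (0 + 0.5·1)/6 × 100 = 8.3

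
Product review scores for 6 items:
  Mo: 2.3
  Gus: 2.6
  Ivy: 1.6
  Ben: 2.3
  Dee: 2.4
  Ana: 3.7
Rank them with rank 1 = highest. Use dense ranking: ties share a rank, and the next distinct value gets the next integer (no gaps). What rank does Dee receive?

3

Sorted (descending): 3.7, 2.6, 2.4, 2.3, 2.3, 1.6
The 2 values of 2.3 share dense rank 4.
Remaining distinct values take the next consecutive integers.
Dee has value 2.4 → rank 3.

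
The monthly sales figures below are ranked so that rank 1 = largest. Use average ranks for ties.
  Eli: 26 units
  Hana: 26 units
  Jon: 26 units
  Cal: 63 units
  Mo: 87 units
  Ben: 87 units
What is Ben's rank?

1.5

Sorted (descending): 87, 87, 63, 26, 26, 26
The 2 values of 87 occupy positions 1–2 → average rank (1+2)/2 = 1.5.
The 3 values of 26 occupy positions 4–6 → average rank 5.
Ben has value 87 units → rank 1.5.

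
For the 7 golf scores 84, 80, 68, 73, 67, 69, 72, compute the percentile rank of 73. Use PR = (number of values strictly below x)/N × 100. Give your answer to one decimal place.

57.1

N = 7.
Strictly below 73: 4. Equal to 73: 1.
PR = 4/7 × 100 = 57.1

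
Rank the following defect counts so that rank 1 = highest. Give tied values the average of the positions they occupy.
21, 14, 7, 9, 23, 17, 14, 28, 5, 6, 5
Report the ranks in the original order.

Sorted (descending): 28, 23, 21, 17, 14, 14, 9, 7, 6, 5, 5
The 2 values of 14 occupy positions 5–6 → average rank (5+6)/2 = 5.5.
The 2 values of 5 occupy positions 10–11 → average rank (10+11)/2 = 10.5.

3, 5.5, 8, 7, 2, 4, 5.5, 1, 10.5, 9, 10.5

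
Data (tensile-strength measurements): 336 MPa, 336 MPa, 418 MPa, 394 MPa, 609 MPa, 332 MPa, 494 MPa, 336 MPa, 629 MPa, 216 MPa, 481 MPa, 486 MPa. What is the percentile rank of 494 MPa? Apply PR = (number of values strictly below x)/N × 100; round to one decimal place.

75.0

N = 12.
Strictly below 494: 9. Equal to 494: 1.
PR = 9/12 × 100 = 75.0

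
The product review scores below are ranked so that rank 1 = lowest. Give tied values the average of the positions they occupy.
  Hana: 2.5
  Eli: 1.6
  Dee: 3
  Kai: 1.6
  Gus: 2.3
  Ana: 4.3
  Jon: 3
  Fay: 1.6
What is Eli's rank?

2

Sorted (ascending): 1.6, 1.6, 1.6, 2.3, 2.5, 3, 3, 4.3
The 3 values of 1.6 occupy positions 1–3 → average rank 2.
The 2 values of 3 occupy positions 6–7 → average rank (6+7)/2 = 6.5.
Eli has value 1.6 → rank 2.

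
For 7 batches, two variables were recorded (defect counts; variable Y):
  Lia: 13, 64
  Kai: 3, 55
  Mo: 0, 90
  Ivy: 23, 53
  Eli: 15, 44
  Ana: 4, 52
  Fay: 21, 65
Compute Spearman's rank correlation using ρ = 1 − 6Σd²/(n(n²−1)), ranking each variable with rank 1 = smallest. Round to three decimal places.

Ranks of variable 1: 4, 2, 1, 7, 5, 3, 6
Ranks of variable 2: 5, 4, 7, 3, 1, 2, 6
d = r₁ − r₂: -1, -2, -6, 4, 4, 1, 0
d²: 1, 4, 36, 16, 16, 1, 0; Σd² = 74
ρ = 1 − 6·74/(7·48) = 1 − 444/336 = -0.321

-0.321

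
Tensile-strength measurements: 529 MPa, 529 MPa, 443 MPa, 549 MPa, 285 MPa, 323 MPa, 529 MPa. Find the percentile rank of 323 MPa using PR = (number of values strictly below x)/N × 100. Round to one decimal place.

N = 7.
Strictly below 323: 1. Equal to 323: 1.
PR = 1/7 × 100 = 14.3

14.3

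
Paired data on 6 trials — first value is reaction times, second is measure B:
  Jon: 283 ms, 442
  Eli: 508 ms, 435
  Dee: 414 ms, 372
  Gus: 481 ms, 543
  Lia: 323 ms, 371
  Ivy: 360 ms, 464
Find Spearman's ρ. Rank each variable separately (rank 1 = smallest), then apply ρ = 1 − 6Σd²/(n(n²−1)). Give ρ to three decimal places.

0.200

Ranks of variable 1: 1, 6, 4, 5, 2, 3
Ranks of variable 2: 4, 3, 2, 6, 1, 5
d = r₁ − r₂: -3, 3, 2, -1, 1, -2
d²: 9, 9, 4, 1, 1, 4; Σd² = 28
ρ = 1 − 6·28/(6·35) = 1 − 168/210 = 0.200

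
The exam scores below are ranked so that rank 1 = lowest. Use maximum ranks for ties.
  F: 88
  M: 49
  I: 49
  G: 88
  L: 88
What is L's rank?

5

Sorted (ascending): 49, 49, 88, 88, 88
The 2 values of 49 occupy positions 1–2 → each gets rank 2.
The 3 values of 88 occupy positions 3–5 → each gets rank 5.
L has value 88 → rank 5.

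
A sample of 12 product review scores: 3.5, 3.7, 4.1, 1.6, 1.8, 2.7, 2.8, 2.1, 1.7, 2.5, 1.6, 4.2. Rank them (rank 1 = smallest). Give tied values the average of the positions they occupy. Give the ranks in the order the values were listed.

Sorted (ascending): 1.6, 1.6, 1.7, 1.8, 2.1, 2.5, 2.7, 2.8, 3.5, 3.7, 4.1, 4.2
The 2 values of 1.6 occupy positions 1–2 → average rank (1+2)/2 = 1.5.

9, 10, 11, 1.5, 4, 7, 8, 5, 3, 6, 1.5, 12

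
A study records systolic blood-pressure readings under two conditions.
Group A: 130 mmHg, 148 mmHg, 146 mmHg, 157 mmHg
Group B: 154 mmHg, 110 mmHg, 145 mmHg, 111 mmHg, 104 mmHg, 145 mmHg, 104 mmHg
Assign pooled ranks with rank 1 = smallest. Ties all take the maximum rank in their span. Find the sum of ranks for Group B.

35

Sorted (ascending): 104, 104, 110, 111, 130, 145, 145, 146, 148, 154, 157
The 2 values of 104 occupy positions 1–2 → each gets rank 2.
The 2 values of 145 occupy positions 6–7 → each gets rank 7.
Group B values → pooled ranks: 154→10, 110→3, 145→7, 111→4, 104→2, 145→7, 104→2
Rank sum = 10 + 3 + 7 + 4 + 2 + 7 + 2 = 35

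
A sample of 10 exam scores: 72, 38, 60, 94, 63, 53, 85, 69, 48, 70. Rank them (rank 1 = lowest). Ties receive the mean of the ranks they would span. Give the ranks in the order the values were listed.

8, 1, 4, 10, 5, 3, 9, 6, 2, 7

Sorted (ascending): 38, 48, 53, 60, 63, 69, 70, 72, 85, 94
No ties — each value takes its position as its rank.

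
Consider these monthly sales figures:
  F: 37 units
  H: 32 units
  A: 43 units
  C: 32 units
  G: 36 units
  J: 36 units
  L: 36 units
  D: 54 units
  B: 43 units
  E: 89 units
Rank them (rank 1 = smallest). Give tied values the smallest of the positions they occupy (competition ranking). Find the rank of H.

1

Sorted (ascending): 32, 32, 36, 36, 36, 37, 43, 43, 54, 89
The 2 values of 32 occupy positions 1–2 → each gets rank 1.
The 3 values of 36 occupy positions 3–5 → each gets rank 3.
The 2 values of 43 occupy positions 7–8 → each gets rank 7.
H has value 32 units → rank 1.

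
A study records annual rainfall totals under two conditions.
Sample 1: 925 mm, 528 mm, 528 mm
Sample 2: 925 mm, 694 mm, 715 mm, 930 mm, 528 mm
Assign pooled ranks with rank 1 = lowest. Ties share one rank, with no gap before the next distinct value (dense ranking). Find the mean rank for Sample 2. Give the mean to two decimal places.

3.00

Sorted (ascending): 528, 528, 528, 694, 715, 925, 925, 930
The 3 values of 528 share dense rank 1.
The 2 values of 925 share dense rank 4.
Remaining distinct values take the next consecutive integers.
Sample 2 values → pooled ranks: 925→4, 694→2, 715→3, 930→5, 528→1
Mean rank = (4 + 2 + 3 + 5 + 1) / 5 = 3.00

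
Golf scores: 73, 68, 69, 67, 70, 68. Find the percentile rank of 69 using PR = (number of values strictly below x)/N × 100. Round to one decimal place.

N = 6.
Strictly below 69: 3. Equal to 69: 1.
PR = 3/6 × 100 = 50.0

50.0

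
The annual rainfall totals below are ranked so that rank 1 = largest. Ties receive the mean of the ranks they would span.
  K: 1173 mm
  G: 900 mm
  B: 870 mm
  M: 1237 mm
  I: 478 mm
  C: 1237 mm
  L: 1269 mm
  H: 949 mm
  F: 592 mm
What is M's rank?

2.5

Sorted (descending): 1269, 1237, 1237, 1173, 949, 900, 870, 592, 478
The 2 values of 1237 occupy positions 2–3 → average rank (2+3)/2 = 2.5.
M has value 1237 mm → rank 2.5.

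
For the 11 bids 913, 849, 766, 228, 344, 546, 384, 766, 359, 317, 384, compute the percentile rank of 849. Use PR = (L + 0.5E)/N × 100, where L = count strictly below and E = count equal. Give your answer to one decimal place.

N = 11.
Strictly below 849: 9. Equal to 849: 1.
PR = (9 + 0.5·1)/11 × 100 = 86.4

86.4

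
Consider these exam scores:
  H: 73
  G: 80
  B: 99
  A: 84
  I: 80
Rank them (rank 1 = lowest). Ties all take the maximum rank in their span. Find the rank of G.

3

Sorted (ascending): 73, 80, 80, 84, 99
The 2 values of 80 occupy positions 2–3 → each gets rank 3.
G has value 80 → rank 3.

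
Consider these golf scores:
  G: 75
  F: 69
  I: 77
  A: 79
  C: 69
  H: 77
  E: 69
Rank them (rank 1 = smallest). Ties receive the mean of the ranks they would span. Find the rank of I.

5.5

Sorted (ascending): 69, 69, 69, 75, 77, 77, 79
The 3 values of 69 occupy positions 1–3 → average rank 2.
The 2 values of 77 occupy positions 5–6 → average rank (5+6)/2 = 5.5.
I has value 77 → rank 5.5.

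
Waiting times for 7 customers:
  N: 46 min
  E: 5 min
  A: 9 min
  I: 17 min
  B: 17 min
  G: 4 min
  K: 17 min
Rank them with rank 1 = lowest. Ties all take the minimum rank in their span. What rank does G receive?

Sorted (ascending): 4, 5, 9, 17, 17, 17, 46
The 3 values of 17 occupy positions 4–6 → each gets rank 4.
G has value 4 min → rank 1.

1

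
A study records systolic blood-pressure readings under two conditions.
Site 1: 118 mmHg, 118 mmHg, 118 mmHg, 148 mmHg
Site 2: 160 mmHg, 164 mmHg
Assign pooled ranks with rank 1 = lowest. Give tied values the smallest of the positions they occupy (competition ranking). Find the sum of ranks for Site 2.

11

Sorted (ascending): 118, 118, 118, 148, 160, 164
The 3 values of 118 occupy positions 1–3 → each gets rank 1.
Site 2 values → pooled ranks: 160→5, 164→6
Rank sum = 5 + 6 = 11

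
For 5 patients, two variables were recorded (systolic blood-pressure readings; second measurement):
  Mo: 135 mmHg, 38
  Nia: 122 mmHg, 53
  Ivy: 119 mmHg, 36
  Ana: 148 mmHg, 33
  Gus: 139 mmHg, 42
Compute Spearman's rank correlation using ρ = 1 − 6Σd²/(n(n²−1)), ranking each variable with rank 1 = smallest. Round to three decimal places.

Ranks of variable 1: 3, 2, 1, 5, 4
Ranks of variable 2: 3, 5, 2, 1, 4
d = r₁ − r₂: 0, -3, -1, 4, 0
d²: 0, 9, 1, 16, 0; Σd² = 26
ρ = 1 − 6·26/(5·24) = 1 − 156/120 = -0.300

-0.300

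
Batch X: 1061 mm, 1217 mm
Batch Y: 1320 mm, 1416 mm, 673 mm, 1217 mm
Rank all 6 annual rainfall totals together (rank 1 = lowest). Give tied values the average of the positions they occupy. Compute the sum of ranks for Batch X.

5.5

Sorted (ascending): 673, 1061, 1217, 1217, 1320, 1416
The 2 values of 1217 occupy positions 3–4 → average rank (3+4)/2 = 3.5.
Batch X values → pooled ranks: 1061→2, 1217→3.5
Rank sum = 2 + 3.5 = 5.5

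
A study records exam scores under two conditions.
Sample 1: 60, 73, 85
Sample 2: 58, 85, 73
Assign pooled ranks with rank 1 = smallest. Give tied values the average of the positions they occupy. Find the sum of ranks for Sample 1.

11

Sorted (ascending): 58, 60, 73, 73, 85, 85
The 2 values of 73 occupy positions 3–4 → average rank (3+4)/2 = 3.5.
The 2 values of 85 occupy positions 5–6 → average rank (5+6)/2 = 5.5.
Sample 1 values → pooled ranks: 60→2, 73→3.5, 85→5.5
Rank sum = 2 + 3.5 + 5.5 = 11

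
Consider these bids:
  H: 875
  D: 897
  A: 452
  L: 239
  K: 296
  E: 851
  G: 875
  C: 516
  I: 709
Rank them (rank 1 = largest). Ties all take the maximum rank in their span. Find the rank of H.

Sorted (descending): 897, 875, 875, 851, 709, 516, 452, 296, 239
The 2 values of 875 occupy positions 2–3 → each gets rank 3.
H has value 875 → rank 3.

3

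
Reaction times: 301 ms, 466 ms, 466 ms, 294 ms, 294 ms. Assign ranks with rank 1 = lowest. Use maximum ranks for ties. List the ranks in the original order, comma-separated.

3, 5, 5, 2, 2

Sorted (ascending): 294, 294, 301, 466, 466
The 2 values of 294 occupy positions 1–2 → each gets rank 2.
The 2 values of 466 occupy positions 4–5 → each gets rank 5.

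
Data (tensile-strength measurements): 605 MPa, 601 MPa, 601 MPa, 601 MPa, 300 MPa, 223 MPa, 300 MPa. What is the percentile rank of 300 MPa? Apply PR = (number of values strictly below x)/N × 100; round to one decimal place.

14.3

N = 7.
Strictly below 300: 1. Equal to 300: 2.
PR = 1/7 × 100 = 14.3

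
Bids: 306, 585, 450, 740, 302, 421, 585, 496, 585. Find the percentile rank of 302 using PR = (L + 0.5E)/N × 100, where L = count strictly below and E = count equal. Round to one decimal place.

N = 9.
Strictly below 302: 0. Equal to 302: 1.
PR = (0 + 0.5·1)/9 × 100 = 5.6

5.6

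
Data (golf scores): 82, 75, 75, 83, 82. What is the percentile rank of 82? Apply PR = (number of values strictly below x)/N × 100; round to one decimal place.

40.0

N = 5.
Strictly below 82: 2. Equal to 82: 2.
PR = 2/5 × 100 = 40.0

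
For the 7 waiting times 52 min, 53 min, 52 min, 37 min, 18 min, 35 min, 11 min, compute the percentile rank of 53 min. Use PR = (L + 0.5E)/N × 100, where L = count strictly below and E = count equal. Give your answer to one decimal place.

N = 7.
Strictly below 53: 6. Equal to 53: 1.
PR = (6 + 0.5·1)/7 × 100 = 92.9

92.9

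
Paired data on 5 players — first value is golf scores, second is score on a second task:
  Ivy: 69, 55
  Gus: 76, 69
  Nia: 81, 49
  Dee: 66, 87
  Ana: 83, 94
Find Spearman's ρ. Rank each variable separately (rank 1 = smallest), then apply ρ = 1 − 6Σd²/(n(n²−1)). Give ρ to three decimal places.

0.100

Ranks of variable 1: 2, 3, 4, 1, 5
Ranks of variable 2: 2, 3, 1, 4, 5
d = r₁ − r₂: 0, 0, 3, -3, 0
d²: 0, 0, 9, 9, 0; Σd² = 18
ρ = 1 − 6·18/(5·24) = 1 − 108/120 = 0.100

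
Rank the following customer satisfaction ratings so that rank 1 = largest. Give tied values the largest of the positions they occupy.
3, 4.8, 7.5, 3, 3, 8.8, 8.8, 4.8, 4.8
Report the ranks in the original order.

Sorted (descending): 8.8, 8.8, 7.5, 4.8, 4.8, 4.8, 3, 3, 3
The 2 values of 8.8 occupy positions 1–2 → each gets rank 2.
The 3 values of 4.8 occupy positions 4–6 → each gets rank 6.
The 3 values of 3 occupy positions 7–9 → each gets rank 9.

9, 6, 3, 9, 9, 2, 2, 6, 6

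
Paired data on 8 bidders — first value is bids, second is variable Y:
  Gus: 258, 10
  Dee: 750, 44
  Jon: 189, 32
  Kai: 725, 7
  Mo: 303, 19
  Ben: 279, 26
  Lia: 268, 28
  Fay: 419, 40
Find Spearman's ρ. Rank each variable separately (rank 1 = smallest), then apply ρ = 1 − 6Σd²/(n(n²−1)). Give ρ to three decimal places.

0.167

Ranks of variable 1: 2, 8, 1, 7, 5, 4, 3, 6
Ranks of variable 2: 2, 8, 6, 1, 3, 4, 5, 7
d = r₁ − r₂: 0, 0, -5, 6, 2, 0, -2, -1
d²: 0, 0, 25, 36, 4, 0, 4, 1; Σd² = 70
ρ = 1 − 6·70/(8·63) = 1 − 420/504 = 0.167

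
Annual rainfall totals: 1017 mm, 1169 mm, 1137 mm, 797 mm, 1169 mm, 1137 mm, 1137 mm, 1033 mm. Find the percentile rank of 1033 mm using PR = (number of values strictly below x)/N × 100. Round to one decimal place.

N = 8.
Strictly below 1033: 2. Equal to 1033: 1.
PR = 2/8 × 100 = 25.0

25.0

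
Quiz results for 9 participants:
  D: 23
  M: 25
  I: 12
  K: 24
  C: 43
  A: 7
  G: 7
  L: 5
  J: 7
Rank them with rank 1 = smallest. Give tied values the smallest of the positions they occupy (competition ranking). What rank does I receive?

Sorted (ascending): 5, 7, 7, 7, 12, 23, 24, 25, 43
The 3 values of 7 occupy positions 2–4 → each gets rank 2.
I has value 12 → rank 5.

5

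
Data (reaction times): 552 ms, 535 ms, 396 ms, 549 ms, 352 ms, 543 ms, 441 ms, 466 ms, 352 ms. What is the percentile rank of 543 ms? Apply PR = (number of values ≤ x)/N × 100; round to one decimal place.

N = 9.
Strictly below 543: 6. Equal to 543: 1.
PR = 7/9 × 100 = 77.8

77.8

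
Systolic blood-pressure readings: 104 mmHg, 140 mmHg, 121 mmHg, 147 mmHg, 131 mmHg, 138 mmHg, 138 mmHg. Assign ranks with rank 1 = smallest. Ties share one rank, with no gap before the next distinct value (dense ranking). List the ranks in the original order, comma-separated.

1, 5, 2, 6, 3, 4, 4

Sorted (ascending): 104, 121, 131, 138, 138, 140, 147
The 2 values of 138 share dense rank 4.
Remaining distinct values take the next consecutive integers.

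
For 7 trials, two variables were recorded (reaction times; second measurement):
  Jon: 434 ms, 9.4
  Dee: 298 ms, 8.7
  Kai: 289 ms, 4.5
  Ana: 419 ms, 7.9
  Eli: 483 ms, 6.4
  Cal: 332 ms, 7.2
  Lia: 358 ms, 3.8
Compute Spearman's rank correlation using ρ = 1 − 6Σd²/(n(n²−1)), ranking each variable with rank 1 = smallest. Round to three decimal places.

0.214

Ranks of variable 1: 6, 2, 1, 5, 7, 3, 4
Ranks of variable 2: 7, 6, 2, 5, 3, 4, 1
d = r₁ − r₂: -1, -4, -1, 0, 4, -1, 3
d²: 1, 16, 1, 0, 16, 1, 9; Σd² = 44
ρ = 1 − 6·44/(7·48) = 1 − 264/336 = 0.214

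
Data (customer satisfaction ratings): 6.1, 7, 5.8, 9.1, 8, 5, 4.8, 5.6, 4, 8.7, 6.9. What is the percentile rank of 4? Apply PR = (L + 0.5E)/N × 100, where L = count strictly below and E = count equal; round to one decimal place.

N = 11.
Strictly below 4: 0. Equal to 4: 1.
PR = (0 + 0.5·1)/11 × 100 = 4.5

4.5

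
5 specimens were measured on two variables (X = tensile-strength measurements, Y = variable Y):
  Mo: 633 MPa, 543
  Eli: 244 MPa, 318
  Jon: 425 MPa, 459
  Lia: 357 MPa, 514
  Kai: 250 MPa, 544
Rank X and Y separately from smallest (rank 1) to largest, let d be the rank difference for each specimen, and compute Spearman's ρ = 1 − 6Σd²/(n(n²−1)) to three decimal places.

Ranks of variable 1: 5, 1, 4, 3, 2
Ranks of variable 2: 4, 1, 2, 3, 5
d = r₁ − r₂: 1, 0, 2, 0, -3
d²: 1, 0, 4, 0, 9; Σd² = 14
ρ = 1 − 6·14/(5·24) = 1 − 84/120 = 0.300

0.300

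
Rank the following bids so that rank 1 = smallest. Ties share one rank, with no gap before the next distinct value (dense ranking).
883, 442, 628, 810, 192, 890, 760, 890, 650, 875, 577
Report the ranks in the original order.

9, 2, 4, 7, 1, 10, 6, 10, 5, 8, 3

Sorted (ascending): 192, 442, 577, 628, 650, 760, 810, 875, 883, 890, 890
The 2 values of 890 share dense rank 10.
Remaining distinct values take the next consecutive integers.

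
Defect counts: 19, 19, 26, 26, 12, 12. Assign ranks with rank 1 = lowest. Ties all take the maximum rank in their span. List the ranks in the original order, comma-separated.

4, 4, 6, 6, 2, 2

Sorted (ascending): 12, 12, 19, 19, 26, 26
The 2 values of 12 occupy positions 1–2 → each gets rank 2.
The 2 values of 19 occupy positions 3–4 → each gets rank 4.
The 2 values of 26 occupy positions 5–6 → each gets rank 6.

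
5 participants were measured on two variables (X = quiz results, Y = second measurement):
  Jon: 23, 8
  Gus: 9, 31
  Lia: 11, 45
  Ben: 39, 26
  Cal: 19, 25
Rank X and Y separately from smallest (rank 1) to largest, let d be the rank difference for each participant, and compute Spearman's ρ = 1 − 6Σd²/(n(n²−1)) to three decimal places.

-0.600

Ranks of variable 1: 4, 1, 2, 5, 3
Ranks of variable 2: 1, 4, 5, 3, 2
d = r₁ − r₂: 3, -3, -3, 2, 1
d²: 9, 9, 9, 4, 1; Σd² = 32
ρ = 1 − 6·32/(5·24) = 1 − 192/120 = -0.600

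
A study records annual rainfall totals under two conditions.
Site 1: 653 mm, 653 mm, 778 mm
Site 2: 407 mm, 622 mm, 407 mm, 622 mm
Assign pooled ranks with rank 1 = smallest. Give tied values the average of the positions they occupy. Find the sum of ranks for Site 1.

Sorted (ascending): 407, 407, 622, 622, 653, 653, 778
The 2 values of 407 occupy positions 1–2 → average rank (1+2)/2 = 1.5.
The 2 values of 622 occupy positions 3–4 → average rank (3+4)/2 = 3.5.
The 2 values of 653 occupy positions 5–6 → average rank (5+6)/2 = 5.5.
Site 1 values → pooled ranks: 653→5.5, 653→5.5, 778→7
Rank sum = 5.5 + 5.5 + 7 = 18

18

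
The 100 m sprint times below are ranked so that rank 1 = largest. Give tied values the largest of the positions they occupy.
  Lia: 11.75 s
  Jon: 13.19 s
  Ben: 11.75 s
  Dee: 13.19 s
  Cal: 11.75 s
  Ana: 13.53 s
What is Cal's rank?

6

Sorted (descending): 13.53, 13.19, 13.19, 11.75, 11.75, 11.75
The 2 values of 13.19 occupy positions 2–3 → each gets rank 3.
The 3 values of 11.75 occupy positions 4–6 → each gets rank 6.
Cal has value 11.75 s → rank 6.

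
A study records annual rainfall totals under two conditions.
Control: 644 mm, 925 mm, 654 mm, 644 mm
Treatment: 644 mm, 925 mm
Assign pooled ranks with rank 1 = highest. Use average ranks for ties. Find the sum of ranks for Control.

Sorted (descending): 925, 925, 654, 644, 644, 644
The 2 values of 925 occupy positions 1–2 → average rank (1+2)/2 = 1.5.
The 3 values of 644 occupy positions 4–6 → average rank 5.
Control values → pooled ranks: 644→5, 925→1.5, 654→3, 644→5
Rank sum = 5 + 1.5 + 3 + 5 = 14.5

14.5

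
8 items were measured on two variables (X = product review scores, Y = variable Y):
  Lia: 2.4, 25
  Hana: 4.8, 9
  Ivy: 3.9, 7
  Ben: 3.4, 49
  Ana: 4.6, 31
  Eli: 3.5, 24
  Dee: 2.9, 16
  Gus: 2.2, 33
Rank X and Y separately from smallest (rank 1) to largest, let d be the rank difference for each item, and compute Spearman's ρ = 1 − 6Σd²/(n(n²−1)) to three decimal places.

Ranks of variable 1: 2, 8, 6, 4, 7, 5, 3, 1
Ranks of variable 2: 5, 2, 1, 8, 6, 4, 3, 7
d = r₁ − r₂: -3, 6, 5, -4, 1, 1, 0, -6
d²: 9, 36, 25, 16, 1, 1, 0, 36; Σd² = 124
ρ = 1 − 6·124/(8·63) = 1 − 744/504 = -0.476

-0.476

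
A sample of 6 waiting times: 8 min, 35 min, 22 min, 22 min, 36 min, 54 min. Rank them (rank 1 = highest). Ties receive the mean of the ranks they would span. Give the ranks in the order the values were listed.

Sorted (descending): 54, 36, 35, 22, 22, 8
The 2 values of 22 occupy positions 4–5 → average rank (4+5)/2 = 4.5.

6, 3, 4.5, 4.5, 2, 1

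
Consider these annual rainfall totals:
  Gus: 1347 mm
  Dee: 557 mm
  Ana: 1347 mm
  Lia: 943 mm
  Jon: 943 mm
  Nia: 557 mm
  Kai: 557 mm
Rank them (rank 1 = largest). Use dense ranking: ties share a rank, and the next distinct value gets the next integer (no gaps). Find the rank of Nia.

3

Sorted (descending): 1347, 1347, 943, 943, 557, 557, 557
The 2 values of 1347 share dense rank 1.
The 2 values of 943 share dense rank 2.
The 3 values of 557 share dense rank 3.
Nia has value 557 mm → rank 3.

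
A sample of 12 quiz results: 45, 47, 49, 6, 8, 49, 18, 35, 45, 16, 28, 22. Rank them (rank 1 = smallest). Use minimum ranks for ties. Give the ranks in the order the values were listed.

Sorted (ascending): 6, 8, 16, 18, 22, 28, 35, 45, 45, 47, 49, 49
The 2 values of 45 occupy positions 8–9 → each gets rank 8.
The 2 values of 49 occupy positions 11–12 → each gets rank 11.

8, 10, 11, 1, 2, 11, 4, 7, 8, 3, 6, 5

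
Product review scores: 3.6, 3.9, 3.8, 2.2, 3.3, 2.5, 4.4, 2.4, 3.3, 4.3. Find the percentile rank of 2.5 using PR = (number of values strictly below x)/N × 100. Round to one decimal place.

N = 10.
Strictly below 2.5: 2. Equal to 2.5: 1.
PR = 2/10 × 100 = 20.0

20.0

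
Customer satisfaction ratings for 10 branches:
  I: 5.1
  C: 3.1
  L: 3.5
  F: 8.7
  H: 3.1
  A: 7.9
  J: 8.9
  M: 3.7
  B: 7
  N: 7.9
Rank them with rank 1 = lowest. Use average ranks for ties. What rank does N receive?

Sorted (ascending): 3.1, 3.1, 3.5, 3.7, 5.1, 7, 7.9, 7.9, 8.7, 8.9
The 2 values of 3.1 occupy positions 1–2 → average rank (1+2)/2 = 1.5.
The 2 values of 7.9 occupy positions 7–8 → average rank (7+8)/2 = 7.5.
N has value 7.9 → rank 7.5.

7.5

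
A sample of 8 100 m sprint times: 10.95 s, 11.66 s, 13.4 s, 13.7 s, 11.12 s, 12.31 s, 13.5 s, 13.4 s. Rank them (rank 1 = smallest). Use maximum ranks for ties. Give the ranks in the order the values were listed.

1, 3, 6, 8, 2, 4, 7, 6

Sorted (ascending): 10.95, 11.12, 11.66, 12.31, 13.4, 13.4, 13.5, 13.7
The 2 values of 13.4 occupy positions 5–6 → each gets rank 6.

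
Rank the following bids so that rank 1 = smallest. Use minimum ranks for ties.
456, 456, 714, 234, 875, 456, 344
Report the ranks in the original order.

Sorted (ascending): 234, 344, 456, 456, 456, 714, 875
The 3 values of 456 occupy positions 3–5 → each gets rank 3.

3, 3, 6, 1, 7, 3, 2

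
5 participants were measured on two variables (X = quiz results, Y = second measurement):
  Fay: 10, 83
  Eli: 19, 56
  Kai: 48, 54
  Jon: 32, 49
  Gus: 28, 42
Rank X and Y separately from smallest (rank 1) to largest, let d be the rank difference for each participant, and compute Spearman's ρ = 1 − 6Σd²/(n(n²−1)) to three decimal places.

-0.600

Ranks of variable 1: 1, 2, 5, 4, 3
Ranks of variable 2: 5, 4, 3, 2, 1
d = r₁ − r₂: -4, -2, 2, 2, 2
d²: 16, 4, 4, 4, 4; Σd² = 32
ρ = 1 − 6·32/(5·24) = 1 − 192/120 = -0.600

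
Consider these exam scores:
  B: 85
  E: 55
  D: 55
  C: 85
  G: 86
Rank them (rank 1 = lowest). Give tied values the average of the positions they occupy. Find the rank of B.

3.5

Sorted (ascending): 55, 55, 85, 85, 86
The 2 values of 55 occupy positions 1–2 → average rank (1+2)/2 = 1.5.
The 2 values of 85 occupy positions 3–4 → average rank (3+4)/2 = 3.5.
B has value 85 → rank 3.5.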